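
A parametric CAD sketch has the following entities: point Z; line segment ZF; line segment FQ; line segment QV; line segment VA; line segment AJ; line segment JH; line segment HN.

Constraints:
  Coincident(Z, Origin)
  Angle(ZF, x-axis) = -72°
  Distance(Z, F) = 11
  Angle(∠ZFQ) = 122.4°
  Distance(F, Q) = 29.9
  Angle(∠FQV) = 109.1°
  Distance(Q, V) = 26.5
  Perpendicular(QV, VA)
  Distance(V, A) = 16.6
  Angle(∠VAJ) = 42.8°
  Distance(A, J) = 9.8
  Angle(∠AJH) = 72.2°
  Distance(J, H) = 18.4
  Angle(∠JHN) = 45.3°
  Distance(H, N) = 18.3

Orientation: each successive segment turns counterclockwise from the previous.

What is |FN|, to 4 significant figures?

41.22

∠AJH = 72.2° gives JH at 31.50° from the x-axis; with |JH| = 18.4, H = (51.15, 13.46). ∠JHN = 45.3° gives HN at 166.2° from the x-axis; with |HN| = 18.3, N = (33.38, 17.82). Then |FN| = |N − F| = 41.22.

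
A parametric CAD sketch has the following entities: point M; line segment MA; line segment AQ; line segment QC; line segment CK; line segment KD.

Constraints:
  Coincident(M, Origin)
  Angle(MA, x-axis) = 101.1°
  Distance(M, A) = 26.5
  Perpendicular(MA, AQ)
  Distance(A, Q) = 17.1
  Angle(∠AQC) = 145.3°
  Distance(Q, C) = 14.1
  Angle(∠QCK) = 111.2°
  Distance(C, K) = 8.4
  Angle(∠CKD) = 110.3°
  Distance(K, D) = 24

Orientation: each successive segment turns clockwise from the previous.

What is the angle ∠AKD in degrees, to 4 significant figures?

38.01°

M is at the origin; MA runs at 101.1° with length 26.5, so A = (-5.102, 26.00). MA is perpendicular to AQ, so AQ runs at 11.10°; with |AQ| = 17.1, Q = (11.68, 29.30). ∠AQC = 145.3° gives QC at -23.60° from the x-axis; with |QC| = 14.1, C = (24.60, 23.65). ∠QCK = 111.2° gives CK at -92.40° from the x-axis; with |CK| = 8.4, K = (24.25, 15.26). ∠CKD = 110.3° gives KD at -162.1° from the x-axis; with |KD| = 24.0, D = (1.409, 7.882). Then cos ∠AKD = KA·KD / (|KA||KD|), giving 38.01°.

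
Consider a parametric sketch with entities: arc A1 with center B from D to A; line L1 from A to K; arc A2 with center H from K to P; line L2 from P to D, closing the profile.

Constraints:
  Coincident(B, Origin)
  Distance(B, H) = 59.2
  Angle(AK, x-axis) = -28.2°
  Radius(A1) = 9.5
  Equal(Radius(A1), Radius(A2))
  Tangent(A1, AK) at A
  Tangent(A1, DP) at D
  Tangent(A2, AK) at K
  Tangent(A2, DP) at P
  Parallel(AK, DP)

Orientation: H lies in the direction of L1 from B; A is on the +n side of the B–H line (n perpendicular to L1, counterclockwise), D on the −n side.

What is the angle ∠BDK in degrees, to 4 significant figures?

72.21°

The slot axis is L1's direction at -28.2°, so u = (cos -28.2°, sin -28.2°) = (0.8813, -0.4726) and n = (−sin -28.2°, cos -28.2°) = (0.4726, 0.8813). B is at the origin and H lies 59.2 along u from B, so H = 59.2·u = (52.17, -27.98). Tangency of A1 to both parallel lines with radius 9.5 puts A and D at B ± 9.5·n: A = (4.489, 8.372), D = (-4.489, -8.372). Equal radii place K and P the same way about H: K = H + 9.5·n = (56.66, -19.60), P = H − 9.5·n = (47.68, -36.35). Then cos ∠BDK = DB·DK / (|DB||DK|), giving 72.21°.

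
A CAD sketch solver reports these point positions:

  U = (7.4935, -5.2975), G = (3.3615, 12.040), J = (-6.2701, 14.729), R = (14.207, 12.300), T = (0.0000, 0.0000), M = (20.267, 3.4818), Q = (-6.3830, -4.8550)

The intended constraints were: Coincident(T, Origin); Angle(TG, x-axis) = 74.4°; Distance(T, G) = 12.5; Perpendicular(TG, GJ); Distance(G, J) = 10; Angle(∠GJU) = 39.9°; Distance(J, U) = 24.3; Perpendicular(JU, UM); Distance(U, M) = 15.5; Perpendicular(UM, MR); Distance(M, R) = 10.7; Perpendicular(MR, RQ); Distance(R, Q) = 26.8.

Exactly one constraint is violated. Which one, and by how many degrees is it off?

Perpendicular(MR, RQ) — off by 5.30°.

T = (0.00, 0.00) ✓; TG at 74.40° ✓; |TG| = 12.50 ✓; ∠(TG, GJ) = 90.00° ✓; |GJ| = 10.00 ✓; ∠GJU = 39.90° ✓; |JU| = 24.30 ✓; ∠(JU, UM) = 90.00° ✓; |UM| = 15.50 ✓; ∠(UM, MR) = 90.00° ✓; |MR| = 10.70 ✓; ∠(MR, RQ) = 95.30° ✗; |RQ| = 26.80 ✓.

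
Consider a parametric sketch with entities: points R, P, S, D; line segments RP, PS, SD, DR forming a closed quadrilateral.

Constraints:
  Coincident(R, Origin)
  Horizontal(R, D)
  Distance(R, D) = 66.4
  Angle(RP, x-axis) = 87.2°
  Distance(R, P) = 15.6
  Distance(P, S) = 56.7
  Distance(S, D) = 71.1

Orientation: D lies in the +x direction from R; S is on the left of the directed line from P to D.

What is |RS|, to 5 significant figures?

70.496

Checks: |PS| = 56.70 ✓; |SD| = 71.10 ✓.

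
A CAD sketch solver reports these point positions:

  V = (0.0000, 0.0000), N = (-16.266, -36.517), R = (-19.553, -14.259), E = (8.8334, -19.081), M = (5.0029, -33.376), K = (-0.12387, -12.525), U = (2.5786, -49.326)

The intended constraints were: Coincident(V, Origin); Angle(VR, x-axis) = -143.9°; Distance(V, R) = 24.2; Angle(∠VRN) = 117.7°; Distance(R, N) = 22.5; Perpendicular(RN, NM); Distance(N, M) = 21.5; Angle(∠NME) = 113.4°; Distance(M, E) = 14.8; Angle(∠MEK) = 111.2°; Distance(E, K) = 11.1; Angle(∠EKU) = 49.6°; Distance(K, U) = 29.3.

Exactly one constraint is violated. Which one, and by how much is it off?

Distance(K, U) = 29.3 — off by 7.60.

V = (0.00, 0.00) ✓; VR at -143.9° ✓; |VR| = 24.20 ✓; ∠VRN = 117.7° ✓; |RN| = 22.50 ✓; ∠(RN, NM) = 90.00° ✓; |NM| = 21.50 ✓; ∠NME = 113.4° ✓; |ME| = 14.80 ✓; ∠MEK = 111.2° ✓; |EK| = 11.10 ✓; ∠EKU = 49.60° ✓; |KU| = 36.90 ✗.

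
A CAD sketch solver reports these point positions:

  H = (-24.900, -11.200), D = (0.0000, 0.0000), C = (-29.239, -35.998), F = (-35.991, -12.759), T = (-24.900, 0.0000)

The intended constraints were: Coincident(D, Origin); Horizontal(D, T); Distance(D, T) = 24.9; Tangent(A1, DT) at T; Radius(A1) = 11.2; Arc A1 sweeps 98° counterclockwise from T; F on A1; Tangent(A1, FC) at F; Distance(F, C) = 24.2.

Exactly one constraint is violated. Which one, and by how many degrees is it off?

Tangent(A1, FC) at F — off by 8.20°.

D = (0.00, 0.00) ✓; D.y = 0.00, T.y = 0.00 ✓; |DT| = 24.90 ✓; ∠(HT, TD) = 90.00° ✓; |HT| = 11.20 ✓; bearing(H→F) − bearing(H→T) = 98.00° ✓; |HF| = 11.20 ✓; ∠(HF, FC) = 81.80° ✗; |FC| = 24.20 ✓.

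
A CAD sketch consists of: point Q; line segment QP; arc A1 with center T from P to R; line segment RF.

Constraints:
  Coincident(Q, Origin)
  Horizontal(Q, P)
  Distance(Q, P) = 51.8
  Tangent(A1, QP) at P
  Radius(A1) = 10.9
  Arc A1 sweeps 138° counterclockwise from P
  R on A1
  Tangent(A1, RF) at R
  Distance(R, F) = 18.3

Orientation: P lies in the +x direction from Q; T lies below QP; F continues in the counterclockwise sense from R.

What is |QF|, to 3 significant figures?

66.0

On A1, P sits at bearing 90° from T; a 138° counterclockwise sweep puts R at bearing 228°, so R = T + 10.9·(cos 228°, sin 228°) = (44.5, -19.0). The tangent condition forces TR to be normal to RF, so RF runs along (−sin 228°, cos 228°); with |RF| = 18.3, F = (58.1, -31.2). Then |QF| = |F − Q| = 66.0.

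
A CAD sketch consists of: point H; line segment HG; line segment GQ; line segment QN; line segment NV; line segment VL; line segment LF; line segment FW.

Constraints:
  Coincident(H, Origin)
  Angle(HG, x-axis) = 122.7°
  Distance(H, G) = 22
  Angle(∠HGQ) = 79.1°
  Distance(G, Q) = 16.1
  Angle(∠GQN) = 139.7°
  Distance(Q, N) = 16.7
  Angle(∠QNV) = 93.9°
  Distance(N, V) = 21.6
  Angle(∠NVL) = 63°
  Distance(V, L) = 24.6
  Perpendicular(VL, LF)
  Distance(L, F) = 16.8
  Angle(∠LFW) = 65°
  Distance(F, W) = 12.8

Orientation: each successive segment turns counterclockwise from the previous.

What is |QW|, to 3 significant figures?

12.2

H is at the origin; HG runs at 122.7° with length 22.0, so G = (-11.9, 18.5). ∠HGQ = 79.1° gives GQ at -136° from the x-axis; with |GQ| = 16.1, Q = (-23.5, 7.41). ∠GQN = 139.7° gives QN at -96.1° from the x-axis; with |QN| = 16.7, N = (-25.3, -9.20). ∠QNV = 93.9° gives NV at -10.0° from the x-axis; with |NV| = 21.6, V = (-4.05, -12.9). ∠NVL = 63.0° gives VL at 107° from the x-axis; with |VL| = 24.6, L = (-11.2, 10.6). The perpendicularity gives LF at right angles to VL, so LF runs at -163°; with |LF| = 16.8, F = (-27.3, 5.67). ∠LFW = 65.0° gives FW at -48.0° from the x-axis; with |FW| = 12.8, W = (-18.7, -3.84). Then |QW| = |W − Q| = 12.2.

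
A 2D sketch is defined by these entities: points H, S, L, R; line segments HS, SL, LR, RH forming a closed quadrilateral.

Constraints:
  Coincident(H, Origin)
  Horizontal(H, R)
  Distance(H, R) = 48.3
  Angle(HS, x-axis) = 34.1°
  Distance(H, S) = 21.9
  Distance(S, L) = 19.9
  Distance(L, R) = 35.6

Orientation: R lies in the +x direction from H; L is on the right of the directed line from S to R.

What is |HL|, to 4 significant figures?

15.15

Checks: |SL| = 19.90 ✓; |LR| = 35.60 ✓.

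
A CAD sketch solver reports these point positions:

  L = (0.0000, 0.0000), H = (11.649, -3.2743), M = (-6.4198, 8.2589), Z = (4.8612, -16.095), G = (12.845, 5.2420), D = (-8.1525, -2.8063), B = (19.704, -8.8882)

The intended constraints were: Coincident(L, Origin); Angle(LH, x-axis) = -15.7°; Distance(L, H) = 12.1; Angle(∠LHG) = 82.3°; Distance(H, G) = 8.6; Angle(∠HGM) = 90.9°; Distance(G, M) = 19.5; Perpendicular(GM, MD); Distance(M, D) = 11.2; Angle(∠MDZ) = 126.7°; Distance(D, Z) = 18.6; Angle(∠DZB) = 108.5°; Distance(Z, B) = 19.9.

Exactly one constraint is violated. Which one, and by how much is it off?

Distance(Z, B) = 19.9 — off by 3.40.

L = (0.00, 0.00) ✓; LH at -15.70° ✓; |LH| = 12.10 ✓; ∠LHG = 82.29° ✓; |HG| = 8.600 ✓; ∠HGM = 90.91° ✓; |GM| = 19.50 ✓; ∠(GM, MD) = 90.00° ✓; |MD| = 11.20 ✓; ∠MDZ = 126.7° ✓; |DZ| = 18.60 ✓; ∠DZB = 108.5° ✓; |ZB| = 16.50 ✗.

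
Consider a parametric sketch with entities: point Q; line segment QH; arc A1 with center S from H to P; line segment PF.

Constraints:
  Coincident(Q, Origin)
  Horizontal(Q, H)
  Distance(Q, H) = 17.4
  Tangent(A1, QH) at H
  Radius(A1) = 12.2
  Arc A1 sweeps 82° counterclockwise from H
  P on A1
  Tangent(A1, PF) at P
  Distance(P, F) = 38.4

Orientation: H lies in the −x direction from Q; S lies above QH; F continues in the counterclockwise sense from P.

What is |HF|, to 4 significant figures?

51.56

Q is at the origin; Q and H share the same y with |QH| = 17.4 and H on the −x side, so H = (-17.40, 0.000). The tangent condition forces SH to be normal to QH, so S = H + (0, 12.2) = (-17.40, 12.20). On A1, H sits at bearing -90° from S; an 82° counterclockwise sweep puts P at bearing -8°, so P = S + 12.2·(cos -8°, sin -8°) = (-5.319, 10.50). Since A1 is tangent to PF there, SP ⟂ PF, so PF runs along (−sin -8°, cos -8°); with |PF| = 38.4, F = (0.02552, 48.53). Then |HF| = |F − H| = 51.56.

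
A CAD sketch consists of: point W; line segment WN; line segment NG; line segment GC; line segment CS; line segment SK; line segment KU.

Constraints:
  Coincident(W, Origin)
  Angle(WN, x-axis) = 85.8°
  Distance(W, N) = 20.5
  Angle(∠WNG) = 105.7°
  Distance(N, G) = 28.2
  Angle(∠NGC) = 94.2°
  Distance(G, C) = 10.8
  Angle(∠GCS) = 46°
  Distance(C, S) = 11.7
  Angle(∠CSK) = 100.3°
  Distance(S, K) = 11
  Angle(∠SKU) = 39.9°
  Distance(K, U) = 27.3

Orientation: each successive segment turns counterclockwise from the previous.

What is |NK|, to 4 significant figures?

26.19

∠GCS = 46.0° gives CS at 19.90° from the x-axis; with |CS| = 11.7, S = (-18.42, 24.17). ∠CSK = 100.3° gives SK at 99.60° from the x-axis; with |SK| = 11.0, K = (-20.26, 35.01). Then |NK| = |K − N| = 26.19.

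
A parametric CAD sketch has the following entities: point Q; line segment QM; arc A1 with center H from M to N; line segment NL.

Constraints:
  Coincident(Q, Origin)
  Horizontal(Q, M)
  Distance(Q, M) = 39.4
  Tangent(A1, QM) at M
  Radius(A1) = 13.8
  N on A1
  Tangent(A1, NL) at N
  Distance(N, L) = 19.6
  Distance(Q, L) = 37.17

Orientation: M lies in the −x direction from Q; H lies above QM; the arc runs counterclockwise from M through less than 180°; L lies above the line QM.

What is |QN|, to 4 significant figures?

28.11

Checks: |HN| = 13.80 ✓; ∠(HN, NL) = 90.00° ✓; |NL| = 19.60 ✓; |QL| = 37.17 ✓.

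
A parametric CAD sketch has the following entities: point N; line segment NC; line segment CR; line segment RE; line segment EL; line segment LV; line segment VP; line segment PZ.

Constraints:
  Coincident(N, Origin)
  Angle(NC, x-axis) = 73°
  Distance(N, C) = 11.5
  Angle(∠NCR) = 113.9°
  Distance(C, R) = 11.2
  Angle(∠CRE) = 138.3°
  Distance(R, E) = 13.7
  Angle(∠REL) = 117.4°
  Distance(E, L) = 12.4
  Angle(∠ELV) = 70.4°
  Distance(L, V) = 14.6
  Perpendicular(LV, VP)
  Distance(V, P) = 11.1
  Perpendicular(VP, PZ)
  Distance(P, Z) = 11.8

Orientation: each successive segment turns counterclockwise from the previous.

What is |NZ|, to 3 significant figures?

26.9

N is at the origin; NC runs at 73.0° with length 11.5, so C = (3.36, 11.0). ∠NCR = 113.9° gives CR at 139° from the x-axis; with |CR| = 11.2, R = (-5.10, 18.3). ∠CRE = 138.3° gives RE at -179° from the x-axis; with |RE| = 13.7, E = (-18.8, 18.1). ∠REL = 117.4° gives EL at -117° from the x-axis; with |EL| = 12.4, L = (-24.4, 7.05). ∠ELV = 70.4° gives LV at -7.00° from the x-axis; with |LV| = 14.6, V = (-9.86, 5.27). LV ⟂ VP, so VP runs at 83.0°; with |VP| = 11.1, P = (-8.51, 16.3). VP is perpendicular to PZ, so PZ runs at 173°; with |PZ| = 11.8, Z = (-20.2, 17.7). Then |NZ| = |Z − N| = 26.9.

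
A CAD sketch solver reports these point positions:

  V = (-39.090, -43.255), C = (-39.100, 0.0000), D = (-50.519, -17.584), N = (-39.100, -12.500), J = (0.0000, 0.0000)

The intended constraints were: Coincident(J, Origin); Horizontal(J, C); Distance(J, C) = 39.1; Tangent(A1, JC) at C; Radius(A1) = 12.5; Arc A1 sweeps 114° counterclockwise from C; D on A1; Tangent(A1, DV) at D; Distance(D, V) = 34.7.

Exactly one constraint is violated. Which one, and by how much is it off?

Distance(D, V) = 34.7 — off by 6.60.

J = (0.00, 0.00) ✓; J.y = 0.00, C.y = 0.00 ✓; |JC| = 39.10 ✓; ∠(NC, CJ) = 90.00° ✓; |NC| = 12.50 ✓; bearing(N→D) − bearing(N→C) = 114.0° ✓; |ND| = 12.50 ✓; ∠(ND, DV) = 90.00° ✓; |DV| = 28.10 ✗.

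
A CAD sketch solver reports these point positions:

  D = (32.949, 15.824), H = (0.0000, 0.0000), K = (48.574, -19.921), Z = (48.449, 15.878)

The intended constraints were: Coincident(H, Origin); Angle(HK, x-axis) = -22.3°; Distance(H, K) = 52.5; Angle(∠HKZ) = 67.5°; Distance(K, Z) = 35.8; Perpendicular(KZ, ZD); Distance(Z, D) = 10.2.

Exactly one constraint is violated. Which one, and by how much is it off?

Distance(Z, D) = 10.2 — off by 5.30.

H = (0.00, 0.00) ✓; HK at -22.30° ✓; |HK| = 52.50 ✓; ∠HKZ = 67.50° ✓; |KZ| = 35.80 ✓; ∠(KZ, ZD) = 90.00° ✓; |ZD| = 15.50 ✗.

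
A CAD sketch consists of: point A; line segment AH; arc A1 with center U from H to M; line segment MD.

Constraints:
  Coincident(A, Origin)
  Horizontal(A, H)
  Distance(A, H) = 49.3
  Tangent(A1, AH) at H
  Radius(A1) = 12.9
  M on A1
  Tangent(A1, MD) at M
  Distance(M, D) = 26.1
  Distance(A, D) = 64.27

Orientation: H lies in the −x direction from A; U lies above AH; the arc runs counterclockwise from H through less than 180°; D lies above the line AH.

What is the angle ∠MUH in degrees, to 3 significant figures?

115°

Checks: |AH| = 49.30 ✓; |UM| = 12.90 ✓; ∠(UM, MD) = 90.00° ✓; |MD| = 26.10 ✓; |AD| = 64.27 ✓.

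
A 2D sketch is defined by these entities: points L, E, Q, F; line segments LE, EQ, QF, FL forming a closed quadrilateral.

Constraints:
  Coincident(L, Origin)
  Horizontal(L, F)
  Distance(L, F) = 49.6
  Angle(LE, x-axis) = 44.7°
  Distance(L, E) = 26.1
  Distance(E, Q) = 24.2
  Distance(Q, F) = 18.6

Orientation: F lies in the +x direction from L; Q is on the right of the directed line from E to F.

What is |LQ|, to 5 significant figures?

31.229

L is at the origin; LF is horizontal with |LF| = 49.6 and F in +x, so F = (49.6, 0). LE runs at 44.7° with |LE| = 26.1, so E = (18.552, 18.359). Q is determined by |EQ| = 24.2 and |QF| = 18.6 together: it lies at the intersection of circle(E, 24.2) and circle(F, 18.6). With |EF| = 36.070, the foot of the radical line on EF is 21.357 from E and the perpendicular offset is √(24.2² − 21.357²) = 11.380. Taking the right-of-EF solution: Q = (31.144, -2.3075).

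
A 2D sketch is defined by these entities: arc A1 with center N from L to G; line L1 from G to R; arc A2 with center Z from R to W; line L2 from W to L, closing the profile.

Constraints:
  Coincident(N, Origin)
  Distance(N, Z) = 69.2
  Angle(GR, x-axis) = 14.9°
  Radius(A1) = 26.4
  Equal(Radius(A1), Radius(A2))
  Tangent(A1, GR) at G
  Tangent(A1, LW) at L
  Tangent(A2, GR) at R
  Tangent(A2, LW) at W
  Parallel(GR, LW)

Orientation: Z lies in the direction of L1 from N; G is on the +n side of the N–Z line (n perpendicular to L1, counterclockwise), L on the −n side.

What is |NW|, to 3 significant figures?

74.1

The slot axis is L1's direction at 14.9°, so u = (cos 14.9°, sin 14.9°) = (0.966, 0.257) and n = (−sin 14.9°, cos 14.9°) = (-0.257, 0.966). N is at the origin and Z lies 69.2 along u from N, so Z = 69.2·u = (66.9, 17.8). Tangency of A1 to both parallel lines with radius 26.4 puts G and L at N ± 26.4·n: G = (-6.79, 25.5), L = (6.79, -25.5). Equal radii place R and W the same way about Z: R = Z + 26.4·n = (60.1, 43.3), W = Z − 26.4·n = (73.7, -7.72). Then |NW| = |W − N| = 74.1.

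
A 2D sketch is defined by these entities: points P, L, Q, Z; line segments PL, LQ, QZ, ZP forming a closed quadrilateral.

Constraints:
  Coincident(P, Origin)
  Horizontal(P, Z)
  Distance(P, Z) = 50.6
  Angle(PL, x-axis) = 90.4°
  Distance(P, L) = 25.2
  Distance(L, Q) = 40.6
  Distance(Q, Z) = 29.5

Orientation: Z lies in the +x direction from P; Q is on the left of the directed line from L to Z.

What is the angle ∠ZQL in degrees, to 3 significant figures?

107°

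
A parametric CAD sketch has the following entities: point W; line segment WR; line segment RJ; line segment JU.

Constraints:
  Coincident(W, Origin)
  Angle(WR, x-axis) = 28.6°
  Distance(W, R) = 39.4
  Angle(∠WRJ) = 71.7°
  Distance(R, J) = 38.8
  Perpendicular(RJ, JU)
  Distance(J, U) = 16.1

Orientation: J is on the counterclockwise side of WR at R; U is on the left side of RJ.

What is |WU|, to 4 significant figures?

33.95

W is at the origin; WR runs at 28.6° with length 39.4, so R = 39.4·(cos 28.6°, sin 28.6°) = (34.59, 18.86). ∠WRJ = 71.7°, so RJ runs at 28.6° + (180° − 71.7°) = 136.9° from the x-axis; with |RJ| = 38.8, J = R + 38.8·(cos 136.9°, sin 136.9°) = (6.262, 45.37). RJ is perpendicular to JU; with |JU| = 16.1 on the left of RJ, U = J + 16.1·(-0.6833, -0.7302) = (-4.738, 33.62). Then |WU| = |U − W| = 33.95.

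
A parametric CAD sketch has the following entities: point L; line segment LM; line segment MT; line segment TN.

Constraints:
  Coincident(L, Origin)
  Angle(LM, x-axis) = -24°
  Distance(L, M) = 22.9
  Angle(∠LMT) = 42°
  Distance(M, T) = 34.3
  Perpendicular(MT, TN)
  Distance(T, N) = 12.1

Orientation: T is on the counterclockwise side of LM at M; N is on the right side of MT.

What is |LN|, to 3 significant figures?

32.4

∠LMT = 42.0°, so MT runs at -24.0° + (180° − 42.0°) = 114° from the x-axis; with |MT| = 34.3, T = M + 34.3·(cos 114°, sin 114°) = (6.97, 22.0). MT ⟂ TN; with |TN| = 12.1 on the right of MT, N = T + 12.1·(0.914, 0.407) = (18.0, 26.9). Then |LN| = |N − L| = 32.4.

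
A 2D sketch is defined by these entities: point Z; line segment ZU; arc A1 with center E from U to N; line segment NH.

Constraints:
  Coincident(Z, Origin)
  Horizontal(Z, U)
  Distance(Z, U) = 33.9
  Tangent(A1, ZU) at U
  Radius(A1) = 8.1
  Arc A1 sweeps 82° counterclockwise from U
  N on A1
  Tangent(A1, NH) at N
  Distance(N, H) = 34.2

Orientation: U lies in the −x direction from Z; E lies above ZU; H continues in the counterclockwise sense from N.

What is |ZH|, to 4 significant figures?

45.98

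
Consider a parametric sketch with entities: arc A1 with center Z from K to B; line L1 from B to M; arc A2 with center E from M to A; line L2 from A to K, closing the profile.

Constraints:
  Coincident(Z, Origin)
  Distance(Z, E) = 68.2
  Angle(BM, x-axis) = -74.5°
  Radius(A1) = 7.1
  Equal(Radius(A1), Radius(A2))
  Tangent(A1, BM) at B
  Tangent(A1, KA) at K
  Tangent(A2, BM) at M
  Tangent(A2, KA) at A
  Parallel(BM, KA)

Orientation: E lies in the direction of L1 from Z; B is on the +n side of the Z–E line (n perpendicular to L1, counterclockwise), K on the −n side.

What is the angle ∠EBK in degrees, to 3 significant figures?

84.1°

Z is at the origin and E lies 68.2 along u from Z, so E = 68.2·u = (18.2, -65.7). Tangency of A1 to both parallel lines with radius 7.1 puts B and K at Z ± 7.1·n: B = (6.84, 1.90), K = (-6.84, -1.90). Then cos ∠EBK = BE·BK / (|BE||BK|), giving 84.1°.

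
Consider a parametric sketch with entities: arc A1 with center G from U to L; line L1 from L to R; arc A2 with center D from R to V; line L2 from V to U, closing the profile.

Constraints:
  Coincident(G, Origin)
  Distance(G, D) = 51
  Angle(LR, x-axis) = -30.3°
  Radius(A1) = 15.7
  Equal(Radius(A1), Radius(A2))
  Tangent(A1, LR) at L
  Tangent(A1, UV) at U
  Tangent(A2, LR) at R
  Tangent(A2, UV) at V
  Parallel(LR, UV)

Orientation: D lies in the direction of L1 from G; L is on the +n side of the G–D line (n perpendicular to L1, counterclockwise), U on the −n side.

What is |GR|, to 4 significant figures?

53.36

The slot axis is L1's direction at -30.3°, so u = (cos -30.3°, sin -30.3°) = (0.8634, -0.5045) and n = (−sin -30.3°, cos -30.3°) = (0.5045, 0.8634). G is at the origin and D lies 51.0 along u from G, so D = 51.0·u = (44.03, -25.73). Tangency of A1 to both parallel lines with radius 15.7 puts L and U at G ± 15.7·n: L = (7.921, 13.56), U = (-7.921, -13.56). Equal radii place R and V the same way about D: R = D + 15.7·n = (51.95, -12.18), V = D − 15.7·n = (36.11, -39.29). Then |GR| = |R − G| = 53.36.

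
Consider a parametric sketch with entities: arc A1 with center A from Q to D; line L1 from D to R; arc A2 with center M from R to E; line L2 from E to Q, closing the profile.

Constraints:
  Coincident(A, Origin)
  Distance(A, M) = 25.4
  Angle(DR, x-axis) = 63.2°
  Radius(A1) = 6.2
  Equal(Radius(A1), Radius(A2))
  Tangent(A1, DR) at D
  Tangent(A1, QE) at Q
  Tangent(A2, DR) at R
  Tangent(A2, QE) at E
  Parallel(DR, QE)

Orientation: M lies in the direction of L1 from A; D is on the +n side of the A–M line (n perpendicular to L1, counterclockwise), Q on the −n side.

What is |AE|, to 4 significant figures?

26.15

The slot axis is L1's direction at 63.2°, so u = (cos 63.2°, sin 63.2°) = (0.4509, 0.8926) and n = (−sin 63.2°, cos 63.2°) = (-0.8926, 0.4509). A is at the origin and M lies 25.4 along u from A, so M = 25.4·u = (11.45, 22.67). Tangency of A1 to both parallel lines with radius 6.2 puts D and Q at A ± 6.2·n: D = (-5.534, 2.795), Q = (5.534, -2.795). Equal radii place R and E the same way about M: R = M + 6.2·n = (5.918, 25.47), E = M − 6.2·n = (16.99, 19.88). Then |AE| = |E − A| = 26.15.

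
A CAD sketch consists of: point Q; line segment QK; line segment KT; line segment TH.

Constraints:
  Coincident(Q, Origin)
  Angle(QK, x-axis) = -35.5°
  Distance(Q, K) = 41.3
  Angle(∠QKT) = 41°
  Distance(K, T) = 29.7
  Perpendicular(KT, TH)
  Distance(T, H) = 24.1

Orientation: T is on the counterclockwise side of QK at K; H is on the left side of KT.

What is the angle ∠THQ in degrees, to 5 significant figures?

153.87°

Q is at the origin; QK runs at -35.5° with length 41.3, so K = 41.3·(cos -35.5°, sin -35.5°) = (33.623, -23.983). ∠QKT = 41.0°, so KT runs at -35.5° + (180° − 41.0°) = 103.50° from the x-axis; with |KT| = 29.7, T = K + 29.7·(cos 103.50°, sin 103.50°) = (26.690, 4.8964). The perpendicularity gives TH at right angles to KT; with |TH| = 24.1 on the left of KT, H = T + 24.1·(-0.97237, -0.23345) = (3.2555, -0.72968). Then cos ∠THQ = HT·HQ / (|HT||HQ|), giving 153.87°.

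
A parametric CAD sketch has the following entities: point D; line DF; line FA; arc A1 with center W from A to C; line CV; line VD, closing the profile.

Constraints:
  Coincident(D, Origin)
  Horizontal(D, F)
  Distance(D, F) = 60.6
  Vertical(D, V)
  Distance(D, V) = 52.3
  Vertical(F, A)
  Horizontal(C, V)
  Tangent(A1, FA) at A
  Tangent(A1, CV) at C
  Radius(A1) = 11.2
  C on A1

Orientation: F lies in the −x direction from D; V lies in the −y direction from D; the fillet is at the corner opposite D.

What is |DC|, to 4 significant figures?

71.94

D is at the origin; D and F share the same y with |DF| = 60.6 and F on the −x side, so F = (-60.60, 0.000). DV is vertical with |DV| = 52.3 and V on the −y side, so V = (0.000, -52.30). The virtual corner opposite D is at (-60.60, -52.30). The tangent condition forces WA to be normal to FA and tangency of A1 to CV means the radius WC is perpendicular to CV, with radius 11.2, so the center W sits 11.2 in from both sides at W = (-49.40, -41.10). That places the tangent points at A = (-60.60, -41.10) on FA and C = (-49.40, -52.30) on CV. Then |DC| = |C − D| = 71.94.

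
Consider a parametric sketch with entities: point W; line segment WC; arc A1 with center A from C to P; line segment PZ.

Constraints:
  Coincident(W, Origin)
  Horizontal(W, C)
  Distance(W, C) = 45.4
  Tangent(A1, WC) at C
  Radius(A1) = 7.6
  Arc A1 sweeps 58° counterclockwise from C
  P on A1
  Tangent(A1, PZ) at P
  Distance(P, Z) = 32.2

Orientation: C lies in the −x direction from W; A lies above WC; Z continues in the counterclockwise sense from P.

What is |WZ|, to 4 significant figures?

37.85

W is at the origin; WC is horizontal with |WC| = 45.4 and C on the −x side, so C = (-45.40, 0.000). Tangency of A1 to WC means the radius AC is perpendicular to WC, so A = C + (0, 7.6) = (-45.40, 7.600). On A1, C sits at bearing -90° from A; a 58° counterclockwise sweep puts P at bearing -32°, so P = A + 7.6·(cos -32°, sin -32°) = (-38.95, 3.573). A1 meets PZ tangentially, so AP is at right angles to PZ, so PZ runs along (−sin -32°, cos -32°); with |PZ| = 32.2, Z = (-21.89, 30.88). Then |WZ| = |Z − W| = 37.85.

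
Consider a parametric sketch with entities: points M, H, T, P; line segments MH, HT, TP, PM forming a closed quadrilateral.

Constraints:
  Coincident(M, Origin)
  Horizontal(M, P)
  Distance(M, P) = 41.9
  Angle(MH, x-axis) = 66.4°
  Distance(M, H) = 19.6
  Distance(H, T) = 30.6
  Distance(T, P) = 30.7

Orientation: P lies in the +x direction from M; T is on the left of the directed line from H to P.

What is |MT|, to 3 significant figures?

46.9

Checks: |HT| = 30.60 ✓; |TP| = 30.70 ✓.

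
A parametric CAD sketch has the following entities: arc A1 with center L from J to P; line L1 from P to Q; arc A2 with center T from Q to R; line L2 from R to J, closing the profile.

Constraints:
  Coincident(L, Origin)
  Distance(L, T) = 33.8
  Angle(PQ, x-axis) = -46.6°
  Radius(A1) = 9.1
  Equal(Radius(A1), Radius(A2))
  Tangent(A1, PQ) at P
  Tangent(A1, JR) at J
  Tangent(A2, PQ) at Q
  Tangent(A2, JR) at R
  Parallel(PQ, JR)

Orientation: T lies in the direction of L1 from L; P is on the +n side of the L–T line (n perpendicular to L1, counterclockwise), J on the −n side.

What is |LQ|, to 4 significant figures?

35.00

The slot axis is L1's direction at -46.6°, so u = (cos -46.6°, sin -46.6°) = (0.6871, -0.7266) and n = (−sin -46.6°, cos -46.6°) = (0.7266, 0.6871). L is at the origin and T lies 33.8 along u from L, so T = 33.8·u = (23.22, -24.56). Tangency of A1 to both parallel lines with radius 9.1 puts P and J at L ± 9.1·n: P = (6.612, 6.252), J = (-6.612, -6.252). Equal radii place Q and R the same way about T: Q = T + 9.1·n = (29.84, -18.31), R = T − 9.1·n = (16.61, -30.81). Then |LQ| = |Q − L| = 35.00.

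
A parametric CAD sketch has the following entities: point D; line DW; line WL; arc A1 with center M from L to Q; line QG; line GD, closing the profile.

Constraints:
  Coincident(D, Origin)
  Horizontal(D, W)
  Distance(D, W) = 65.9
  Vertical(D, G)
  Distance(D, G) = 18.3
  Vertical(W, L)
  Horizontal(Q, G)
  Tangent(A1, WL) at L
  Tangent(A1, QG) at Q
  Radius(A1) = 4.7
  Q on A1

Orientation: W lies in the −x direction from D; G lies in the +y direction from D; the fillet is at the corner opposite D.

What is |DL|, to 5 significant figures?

67.289

The virtual corner opposite D is at (-65.900, 18.300). Since A1 is tangent to WL there, ML ⟂ WL and A1 meets QG tangentially, so MQ is at right angles to QG, with radius 4.7, so the center M sits 4.7 in from both sides at M = (-61.200, 13.600). That places the tangent points at L = (-65.900, 13.600) on WL and Q = (-61.200, 18.300) on QG. Then |DL| = |L − D| = 67.289.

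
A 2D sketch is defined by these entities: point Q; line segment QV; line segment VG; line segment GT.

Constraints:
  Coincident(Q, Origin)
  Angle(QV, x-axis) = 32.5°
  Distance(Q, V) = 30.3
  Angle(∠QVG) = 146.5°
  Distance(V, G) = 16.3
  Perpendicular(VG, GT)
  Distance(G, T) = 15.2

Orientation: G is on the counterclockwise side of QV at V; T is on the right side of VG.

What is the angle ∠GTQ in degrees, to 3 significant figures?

52.5°

Q is at the origin; QV runs at 32.5° with length 30.3, so V = 30.3·(cos 32.5°, sin 32.5°) = (25.6, 16.3). ∠QVG = 146.5°, so VG runs at 32.5° + (180° − 146.5°) = 66.0° from the x-axis; with |VG| = 16.3, G = V + 16.3·(cos 66.0°, sin 66.0°) = (32.2, 31.2). VG is perpendicular to GT; with |GT| = 15.2 on the right of VG, T = G + 15.2·(0.914, -0.407) = (46.1, 25.0). Then cos ∠GTQ = TG·TQ / (|TG||TQ|), giving 52.5°.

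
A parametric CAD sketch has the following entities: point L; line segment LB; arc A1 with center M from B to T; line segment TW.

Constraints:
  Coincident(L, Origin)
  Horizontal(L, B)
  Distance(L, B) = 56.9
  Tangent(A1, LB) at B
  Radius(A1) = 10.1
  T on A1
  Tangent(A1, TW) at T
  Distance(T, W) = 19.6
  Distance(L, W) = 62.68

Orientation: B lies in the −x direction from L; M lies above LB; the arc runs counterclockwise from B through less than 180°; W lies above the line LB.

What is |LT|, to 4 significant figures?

49.26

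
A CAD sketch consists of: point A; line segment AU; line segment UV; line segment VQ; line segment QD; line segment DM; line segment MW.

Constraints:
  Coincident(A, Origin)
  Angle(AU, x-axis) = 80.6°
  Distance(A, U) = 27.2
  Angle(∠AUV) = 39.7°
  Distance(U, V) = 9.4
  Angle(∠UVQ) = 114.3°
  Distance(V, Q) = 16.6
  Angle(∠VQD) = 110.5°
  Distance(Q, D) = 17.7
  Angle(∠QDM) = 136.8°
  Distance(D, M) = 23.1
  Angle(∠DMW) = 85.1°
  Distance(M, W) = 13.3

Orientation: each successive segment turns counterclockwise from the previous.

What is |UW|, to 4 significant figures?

23.92

A is at the origin; AU runs at 80.6° with length 27.2, so U = (4.442, 26.83). ∠AUV = 39.7° gives UV at -139.1° from the x-axis; with |UV| = 9.4, V = (-2.663, 20.68). ∠UVQ = 114.3° gives VQ at -73.40° from the x-axis; with |VQ| = 16.6, Q = (2.080, 4.772). ∠VQD = 110.5° gives QD at -3.900° from the x-axis; with |QD| = 17.7, D = (19.74, 3.568). ∠QDM = 136.8° gives DM at 39.30° from the x-axis; with |DM| = 23.1, M = (37.61, 18.20). ∠DMW = 85.1° gives MW at 134.2° from the x-axis; with |MW| = 13.3, W = (28.34, 27.73). Then |UW| = |W − U| = 23.92.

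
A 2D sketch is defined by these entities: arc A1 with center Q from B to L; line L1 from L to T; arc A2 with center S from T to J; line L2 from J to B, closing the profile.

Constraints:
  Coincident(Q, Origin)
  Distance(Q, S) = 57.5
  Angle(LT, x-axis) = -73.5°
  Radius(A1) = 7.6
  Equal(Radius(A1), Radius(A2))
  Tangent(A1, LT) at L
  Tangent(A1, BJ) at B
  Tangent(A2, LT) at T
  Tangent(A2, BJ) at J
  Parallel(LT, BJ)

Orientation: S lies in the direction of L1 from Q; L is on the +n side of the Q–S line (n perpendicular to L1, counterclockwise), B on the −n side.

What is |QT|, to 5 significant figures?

58.000

The slot axis is L1's direction at -73.5°, so u = (cos -73.5°, sin -73.5°) = (0.28402, -0.95882) and n = (−sin -73.5°, cos -73.5°) = (0.95882, 0.28402). Q is at the origin and S lies 57.5 along u from Q, so S = 57.5·u = (16.331, -55.132). Tangency of A1 to both parallel lines with radius 7.6 puts L and B at Q ± 7.6·n: L = (7.2870, 2.1585), B = (-7.2870, -2.1585). Equal radii place T and J the same way about S: T = S + 7.6·n = (23.618, -52.974), J = S − 7.6·n = (9.0439, -57.291). Then |QT| = |T − Q| = 58.000.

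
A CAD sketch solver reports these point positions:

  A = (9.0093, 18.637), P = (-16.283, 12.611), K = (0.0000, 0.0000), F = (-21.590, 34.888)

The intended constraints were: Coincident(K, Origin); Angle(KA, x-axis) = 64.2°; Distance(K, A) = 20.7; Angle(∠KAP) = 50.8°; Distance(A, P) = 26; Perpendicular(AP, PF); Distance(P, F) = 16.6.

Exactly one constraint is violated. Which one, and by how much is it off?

Distance(P, F) = 16.6 — off by 6.30.

K = (0.00, 0.00) ✓; KA at 64.20° ✓; |KA| = 20.70 ✓; ∠KAP = 50.80° ✓; |AP| = 26.00 ✓; ∠(AP, PF) = 90.00° ✓; |PF| = 22.90 ✗.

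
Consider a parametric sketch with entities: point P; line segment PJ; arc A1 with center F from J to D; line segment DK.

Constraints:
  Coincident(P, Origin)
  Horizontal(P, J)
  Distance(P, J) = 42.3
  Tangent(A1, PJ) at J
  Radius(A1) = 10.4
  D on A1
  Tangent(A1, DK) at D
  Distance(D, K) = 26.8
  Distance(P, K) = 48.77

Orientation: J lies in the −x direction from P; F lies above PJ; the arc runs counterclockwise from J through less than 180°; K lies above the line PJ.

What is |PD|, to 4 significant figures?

33.52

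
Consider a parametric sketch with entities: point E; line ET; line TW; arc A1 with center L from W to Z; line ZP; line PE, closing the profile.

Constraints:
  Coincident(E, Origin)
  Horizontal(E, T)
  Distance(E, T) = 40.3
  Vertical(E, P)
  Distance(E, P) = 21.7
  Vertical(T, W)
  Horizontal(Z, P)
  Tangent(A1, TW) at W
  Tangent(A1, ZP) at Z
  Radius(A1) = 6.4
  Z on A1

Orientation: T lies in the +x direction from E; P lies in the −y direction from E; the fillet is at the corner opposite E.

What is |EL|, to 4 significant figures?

37.19

E is at the origin; ET is horizontal with |ET| = 40.3 and T on the +x side, so T = (40.30, 0.000). E and P share the same x with |EP| = 21.7 and P on the −y side, so P = (0.000, -21.70). The virtual corner opposite E is at (40.30, -21.70). Tangency of A1 to TW means the radius LW is perpendicular to TW and A1 meets ZP tangentially, so LZ is at right angles to ZP, with radius 6.4, so the center L sits 6.4 in from both sides at L = (33.90, -15.30). Then |EL| = |L − E| = 37.19.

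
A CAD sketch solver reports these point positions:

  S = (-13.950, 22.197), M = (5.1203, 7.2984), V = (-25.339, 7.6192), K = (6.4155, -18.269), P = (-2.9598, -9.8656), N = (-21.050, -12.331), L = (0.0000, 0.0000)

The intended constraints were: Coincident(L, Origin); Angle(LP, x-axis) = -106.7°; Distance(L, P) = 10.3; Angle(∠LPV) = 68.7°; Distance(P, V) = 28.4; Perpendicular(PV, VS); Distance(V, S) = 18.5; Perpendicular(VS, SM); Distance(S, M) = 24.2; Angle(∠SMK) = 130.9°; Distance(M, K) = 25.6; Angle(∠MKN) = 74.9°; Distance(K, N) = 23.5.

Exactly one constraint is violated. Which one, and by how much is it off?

Distance(K, N) = 23.5 — off by 4.60.

L = (0.00, 0.00) ✓; LP at -106.7° ✓; |LP| = 10.30 ✓; ∠LPV = 68.70° ✓; |PV| = 28.40 ✓; ∠(PV, VS) = 90.00° ✓; |VS| = 18.50 ✓; ∠(VS, SM) = 90.00° ✓; |SM| = 24.20 ✓; ∠SMK = 130.9° ✓; |MK| = 25.60 ✓; ∠MKN = 74.90° ✓; |KN| = 28.10 ✗.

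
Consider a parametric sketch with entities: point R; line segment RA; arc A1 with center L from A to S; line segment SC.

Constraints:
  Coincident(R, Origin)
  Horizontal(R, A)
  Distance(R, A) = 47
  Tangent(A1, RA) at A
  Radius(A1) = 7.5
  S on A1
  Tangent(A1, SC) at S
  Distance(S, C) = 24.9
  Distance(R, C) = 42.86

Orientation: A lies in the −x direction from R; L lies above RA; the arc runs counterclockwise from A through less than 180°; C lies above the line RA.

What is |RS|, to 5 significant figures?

40.223

Checks: R = (0.00, 0.00) ✓; |LS| = 7.500 ✓; ∠(LS, SC) = 90.00° ✓; |SC| = 24.90 ✓; |RC| = 42.86 ✓.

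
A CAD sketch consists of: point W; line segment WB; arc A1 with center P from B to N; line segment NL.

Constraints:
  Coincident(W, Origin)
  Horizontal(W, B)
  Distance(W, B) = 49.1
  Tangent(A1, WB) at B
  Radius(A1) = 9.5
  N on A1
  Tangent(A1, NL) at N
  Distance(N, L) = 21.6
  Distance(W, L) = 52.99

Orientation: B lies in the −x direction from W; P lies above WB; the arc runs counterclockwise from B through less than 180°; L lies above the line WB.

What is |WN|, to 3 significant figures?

41.1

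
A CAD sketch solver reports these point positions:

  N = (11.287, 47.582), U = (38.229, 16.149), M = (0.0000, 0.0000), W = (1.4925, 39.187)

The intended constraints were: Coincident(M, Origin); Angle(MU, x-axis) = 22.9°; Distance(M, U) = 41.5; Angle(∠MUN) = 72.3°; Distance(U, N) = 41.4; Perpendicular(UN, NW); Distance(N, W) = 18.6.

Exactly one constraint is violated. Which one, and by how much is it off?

Distance(N, W) = 18.6 — off by 5.70.

M = (0.00, 0.00) ✓; MU at 22.90° ✓; |MU| = 41.50 ✓; ∠MUN = 72.30° ✓; |UN| = 41.40 ✓; ∠(UN, NW) = 90.00° ✓; |NW| = 12.90 ✗.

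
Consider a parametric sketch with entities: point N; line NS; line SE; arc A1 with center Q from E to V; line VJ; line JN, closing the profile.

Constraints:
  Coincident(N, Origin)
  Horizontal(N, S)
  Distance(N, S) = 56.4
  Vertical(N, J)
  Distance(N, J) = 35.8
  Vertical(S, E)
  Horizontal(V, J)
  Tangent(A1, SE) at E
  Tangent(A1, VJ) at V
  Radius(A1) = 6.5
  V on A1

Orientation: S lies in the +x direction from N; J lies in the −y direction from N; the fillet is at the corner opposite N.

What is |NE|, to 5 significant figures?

63.557

N is at the origin; N and S share the same y with |NS| = 56.4 and S on the +x side, so S = (56.400, 0.0000). NJ is vertical with |NJ| = 35.8 and J on the −y side, so J = (0.0000, -35.800). The virtual corner opposite N is at (56.400, -35.800). A1 meets SE tangentially, so QE is at right angles to SE and the tangent condition forces QV to be normal to VJ, with radius 6.5, so the center Q sits 6.5 in from both sides at Q = (49.900, -29.300). That places the tangent points at E = (56.400, -29.300) on SE and V = (49.900, -35.800) on VJ. Then |NE| = |E − N| = 63.557.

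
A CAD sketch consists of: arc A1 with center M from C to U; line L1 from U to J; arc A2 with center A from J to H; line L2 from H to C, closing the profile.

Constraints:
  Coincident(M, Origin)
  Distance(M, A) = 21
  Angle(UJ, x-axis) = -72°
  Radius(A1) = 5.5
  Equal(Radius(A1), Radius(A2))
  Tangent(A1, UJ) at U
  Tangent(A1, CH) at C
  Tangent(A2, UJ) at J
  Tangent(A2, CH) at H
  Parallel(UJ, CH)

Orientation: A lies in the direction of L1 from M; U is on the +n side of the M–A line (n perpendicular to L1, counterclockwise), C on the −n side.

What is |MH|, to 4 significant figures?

21.71

The slot axis is L1's direction at -72.0°, so u = (cos -72.0°, sin -72.0°) = (0.3090, -0.9511) and n = (−sin -72.0°, cos -72.0°) = (0.9511, 0.3090). M is at the origin and A lies 21.0 along u from M, so A = 21.0·u = (6.489, -19.97). Tangency of A1 to both parallel lines with radius 5.5 puts U and C at M ± 5.5·n: U = (5.231, 1.700), C = (-5.231, -1.700). Equal radii place J and H the same way about A: J = A + 5.5·n = (11.72, -18.27), H = A − 5.5·n = (1.259, -21.67). Then |MH| = |H − M| = 21.71.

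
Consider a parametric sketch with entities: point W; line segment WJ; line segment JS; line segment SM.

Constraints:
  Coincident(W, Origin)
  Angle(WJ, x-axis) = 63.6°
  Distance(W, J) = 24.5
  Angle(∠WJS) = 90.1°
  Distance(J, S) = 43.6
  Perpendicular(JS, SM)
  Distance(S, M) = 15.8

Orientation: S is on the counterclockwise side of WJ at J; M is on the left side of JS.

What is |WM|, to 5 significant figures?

44.501

∠WJS = 90.1°, so JS runs at 63.6° + (180° − 90.1°) = 153.50° from the x-axis; with |JS| = 43.6, S = J + 43.6·(cos 153.50°, sin 153.50°) = (-28.126, 41.399). The perpendicularity gives SM at right angles to JS; with |SM| = 15.8 on the left of JS, M = S + 15.8·(-0.44620, -0.89493) = (-35.176, 27.259). Then |WM| = |M − W| = 44.501.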